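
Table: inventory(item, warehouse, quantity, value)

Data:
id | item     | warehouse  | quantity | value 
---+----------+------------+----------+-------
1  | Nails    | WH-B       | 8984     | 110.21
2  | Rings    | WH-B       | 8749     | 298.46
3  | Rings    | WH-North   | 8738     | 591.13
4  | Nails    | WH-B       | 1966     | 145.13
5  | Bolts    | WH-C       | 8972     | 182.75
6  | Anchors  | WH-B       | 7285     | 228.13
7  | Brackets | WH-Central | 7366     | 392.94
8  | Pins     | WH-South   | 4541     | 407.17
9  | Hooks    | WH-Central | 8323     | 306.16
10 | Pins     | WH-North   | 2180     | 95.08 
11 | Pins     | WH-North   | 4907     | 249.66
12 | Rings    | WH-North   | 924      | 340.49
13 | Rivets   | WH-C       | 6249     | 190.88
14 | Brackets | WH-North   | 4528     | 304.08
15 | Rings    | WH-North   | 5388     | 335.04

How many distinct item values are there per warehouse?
SELECT warehouse, COUNT(DISTINCT item)
FROM inventory
GROUP BY warehouse

Result:
  WH-B: 3 distinct
  WH-C: 2 distinct
  WH-Central: 2 distinct
  WH-North: 3 distinct
  WH-South: 1 distinct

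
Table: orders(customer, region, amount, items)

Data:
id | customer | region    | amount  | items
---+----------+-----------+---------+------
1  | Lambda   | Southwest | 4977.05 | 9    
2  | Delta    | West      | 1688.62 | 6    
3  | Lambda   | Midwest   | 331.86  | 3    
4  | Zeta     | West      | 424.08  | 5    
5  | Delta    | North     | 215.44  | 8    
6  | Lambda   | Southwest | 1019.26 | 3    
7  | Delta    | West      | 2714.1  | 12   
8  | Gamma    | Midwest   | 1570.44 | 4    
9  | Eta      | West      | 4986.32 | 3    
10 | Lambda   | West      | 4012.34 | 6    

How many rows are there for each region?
SELECT region, COUNT(*) as count
FROM orders
GROUP BY region

Result:
  Midwest: 2
  North: 1
  Southwest: 2
  West: 5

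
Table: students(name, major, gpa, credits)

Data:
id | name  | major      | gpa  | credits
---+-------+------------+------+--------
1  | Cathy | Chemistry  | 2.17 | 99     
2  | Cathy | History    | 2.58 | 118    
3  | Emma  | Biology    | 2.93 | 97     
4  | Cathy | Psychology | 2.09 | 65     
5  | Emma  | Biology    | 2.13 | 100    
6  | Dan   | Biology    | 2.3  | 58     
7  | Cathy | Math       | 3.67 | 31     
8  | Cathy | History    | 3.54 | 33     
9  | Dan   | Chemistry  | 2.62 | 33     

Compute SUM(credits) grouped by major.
SELECT major, SUM(credits) as result
FROM students
GROUP BY major

Result:
  Biology: 255
  Chemistry: 132
  History: 151
  Math: 31
  Psychology: 65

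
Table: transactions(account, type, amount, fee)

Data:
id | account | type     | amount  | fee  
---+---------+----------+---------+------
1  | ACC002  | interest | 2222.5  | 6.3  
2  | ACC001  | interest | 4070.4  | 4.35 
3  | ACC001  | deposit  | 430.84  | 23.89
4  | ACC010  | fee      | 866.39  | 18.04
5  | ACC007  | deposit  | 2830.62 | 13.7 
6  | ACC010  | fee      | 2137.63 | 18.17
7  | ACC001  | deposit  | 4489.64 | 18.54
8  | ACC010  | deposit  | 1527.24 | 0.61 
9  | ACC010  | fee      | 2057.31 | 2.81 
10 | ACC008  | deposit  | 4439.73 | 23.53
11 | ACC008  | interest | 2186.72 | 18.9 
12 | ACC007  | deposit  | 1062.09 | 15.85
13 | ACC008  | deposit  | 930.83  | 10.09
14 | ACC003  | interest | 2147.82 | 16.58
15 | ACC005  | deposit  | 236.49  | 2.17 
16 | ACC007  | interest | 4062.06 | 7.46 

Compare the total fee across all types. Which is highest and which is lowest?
SELECT type, SUM(fee)
FROM transactions
GROUP BY type
ORDER BY SUM(fee)

All groups:
  fee: 39.02
  interest: 53.59
  deposit: 108.38

Highest: deposit (108.38)
Lowest: fee (39.02)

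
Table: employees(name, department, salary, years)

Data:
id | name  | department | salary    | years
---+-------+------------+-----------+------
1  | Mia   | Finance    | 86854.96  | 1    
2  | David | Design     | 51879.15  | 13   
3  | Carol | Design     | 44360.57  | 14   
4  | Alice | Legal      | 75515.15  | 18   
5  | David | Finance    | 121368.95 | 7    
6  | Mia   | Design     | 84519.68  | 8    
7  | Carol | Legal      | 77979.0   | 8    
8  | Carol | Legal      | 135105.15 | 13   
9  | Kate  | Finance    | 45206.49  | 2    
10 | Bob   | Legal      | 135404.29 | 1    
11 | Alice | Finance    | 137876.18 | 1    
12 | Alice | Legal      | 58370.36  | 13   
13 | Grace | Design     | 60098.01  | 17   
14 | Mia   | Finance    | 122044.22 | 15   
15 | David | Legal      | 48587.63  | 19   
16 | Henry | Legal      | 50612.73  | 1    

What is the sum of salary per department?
SELECT department, SUM(salary) as result
FROM employees
GROUP BY department

Result:
  Design: 240857.41
  Finance: 513350.80
  Legal: 581574.31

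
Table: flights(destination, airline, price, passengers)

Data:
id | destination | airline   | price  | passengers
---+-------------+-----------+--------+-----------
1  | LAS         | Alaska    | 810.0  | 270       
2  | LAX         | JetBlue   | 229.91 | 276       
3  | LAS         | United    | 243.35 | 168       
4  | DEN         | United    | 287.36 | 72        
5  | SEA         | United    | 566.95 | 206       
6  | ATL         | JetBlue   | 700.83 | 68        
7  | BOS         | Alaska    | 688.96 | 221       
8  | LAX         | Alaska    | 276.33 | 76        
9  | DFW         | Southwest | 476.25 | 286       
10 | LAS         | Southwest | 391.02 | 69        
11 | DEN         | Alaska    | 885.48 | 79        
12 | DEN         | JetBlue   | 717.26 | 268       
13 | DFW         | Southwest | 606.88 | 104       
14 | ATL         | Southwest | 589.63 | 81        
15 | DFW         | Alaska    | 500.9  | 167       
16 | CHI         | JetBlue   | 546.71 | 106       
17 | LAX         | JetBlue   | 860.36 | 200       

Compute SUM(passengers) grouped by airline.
SELECT airline, SUM(passengers) as result
FROM flights
GROUP BY airline

Result:
  Alaska: 813
  JetBlue: 918
  Southwest: 540
  United: 446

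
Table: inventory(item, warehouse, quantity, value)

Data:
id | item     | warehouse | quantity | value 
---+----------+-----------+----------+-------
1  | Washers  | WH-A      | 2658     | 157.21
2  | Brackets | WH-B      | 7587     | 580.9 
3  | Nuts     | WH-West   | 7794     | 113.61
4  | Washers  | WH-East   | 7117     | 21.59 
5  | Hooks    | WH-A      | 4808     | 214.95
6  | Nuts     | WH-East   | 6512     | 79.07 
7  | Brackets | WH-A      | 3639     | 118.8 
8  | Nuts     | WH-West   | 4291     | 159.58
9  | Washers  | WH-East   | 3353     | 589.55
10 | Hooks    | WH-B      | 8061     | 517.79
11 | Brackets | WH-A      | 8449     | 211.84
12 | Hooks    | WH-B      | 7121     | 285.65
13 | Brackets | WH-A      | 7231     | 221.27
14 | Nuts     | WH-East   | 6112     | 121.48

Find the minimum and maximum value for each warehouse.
SELECT warehouse, MIN(value), MAX(value)
FROM inventory
GROUP BY warehouse

Result:
  WH-A: min=118.80, max=221.27
  WH-B: min=285.65, max=580.90
  WH-East: min=21.59, max=589.55
  WH-West: min=113.61, max=159.58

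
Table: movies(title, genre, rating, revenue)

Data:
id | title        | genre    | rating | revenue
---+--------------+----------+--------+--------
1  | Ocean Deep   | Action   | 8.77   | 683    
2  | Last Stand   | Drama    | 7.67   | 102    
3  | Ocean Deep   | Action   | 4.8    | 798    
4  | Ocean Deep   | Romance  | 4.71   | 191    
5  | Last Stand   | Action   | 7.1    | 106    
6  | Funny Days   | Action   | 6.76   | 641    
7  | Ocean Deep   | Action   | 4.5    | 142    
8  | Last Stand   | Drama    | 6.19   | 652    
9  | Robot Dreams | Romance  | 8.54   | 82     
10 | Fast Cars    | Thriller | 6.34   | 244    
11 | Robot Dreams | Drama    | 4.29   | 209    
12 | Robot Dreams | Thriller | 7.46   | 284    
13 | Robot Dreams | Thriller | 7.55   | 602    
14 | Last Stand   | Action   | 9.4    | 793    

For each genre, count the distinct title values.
SELECT genre, COUNT(DISTINCT title)
FROM movies
GROUP BY genre

Result:
  Action: 3 distinct
  Drama: 2 distinct
  Romance: 2 distinct
  Thriller: 2 distinct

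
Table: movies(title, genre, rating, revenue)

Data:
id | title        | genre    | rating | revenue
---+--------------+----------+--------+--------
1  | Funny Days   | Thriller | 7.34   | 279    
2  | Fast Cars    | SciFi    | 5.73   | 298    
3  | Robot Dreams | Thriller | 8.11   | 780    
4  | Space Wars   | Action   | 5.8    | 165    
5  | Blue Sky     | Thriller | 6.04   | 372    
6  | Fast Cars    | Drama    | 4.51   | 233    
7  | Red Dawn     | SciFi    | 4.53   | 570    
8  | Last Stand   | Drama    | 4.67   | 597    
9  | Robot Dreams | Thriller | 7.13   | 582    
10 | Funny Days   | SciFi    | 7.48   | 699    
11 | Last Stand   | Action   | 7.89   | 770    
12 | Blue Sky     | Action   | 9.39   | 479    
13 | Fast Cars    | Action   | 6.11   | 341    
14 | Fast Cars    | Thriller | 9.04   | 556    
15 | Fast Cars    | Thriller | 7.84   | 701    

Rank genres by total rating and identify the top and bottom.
SELECT genre, SUM(rating)
FROM movies
GROUP BY genre
ORDER BY SUM(rating)

All groups:
  Drama: 9.18
  SciFi: 17.74
  Action: 29.19
  Thriller: 45.50

Highest: Thriller (45.50)
Lowest: Drama (9.18)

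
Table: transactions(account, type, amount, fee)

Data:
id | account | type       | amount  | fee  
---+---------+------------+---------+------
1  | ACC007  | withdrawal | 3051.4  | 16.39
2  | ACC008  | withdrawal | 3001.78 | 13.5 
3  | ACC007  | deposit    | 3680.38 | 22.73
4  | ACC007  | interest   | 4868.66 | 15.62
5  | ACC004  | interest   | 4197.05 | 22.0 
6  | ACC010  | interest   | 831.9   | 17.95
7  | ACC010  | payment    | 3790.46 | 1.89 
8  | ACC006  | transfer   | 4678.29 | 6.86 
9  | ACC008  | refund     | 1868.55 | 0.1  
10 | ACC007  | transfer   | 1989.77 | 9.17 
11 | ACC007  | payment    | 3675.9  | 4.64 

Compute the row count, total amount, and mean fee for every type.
SELECT type,
       COUNT(*) as cnt,
       SUM(amount) as total_amount,
       AVG(fee) as avg_fee
FROM transactions
GROUP BY type

Result:
  deposit: 1 records, 3680.38 total amount, 22.73 avg fee
  interest: 3 records, 9897.61 total amount, 18.52 avg fee
  payment: 2 records, 7466.36 total amount, 3.27 avg fee
  refund: 1 records, 1868.55 total amount, 0.10 avg fee
  transfer: 2 records, 6668.06 total amount, 8.02 avg fee
  withdrawal: 2 records, 6053.18 total amount, 14.95 avg fee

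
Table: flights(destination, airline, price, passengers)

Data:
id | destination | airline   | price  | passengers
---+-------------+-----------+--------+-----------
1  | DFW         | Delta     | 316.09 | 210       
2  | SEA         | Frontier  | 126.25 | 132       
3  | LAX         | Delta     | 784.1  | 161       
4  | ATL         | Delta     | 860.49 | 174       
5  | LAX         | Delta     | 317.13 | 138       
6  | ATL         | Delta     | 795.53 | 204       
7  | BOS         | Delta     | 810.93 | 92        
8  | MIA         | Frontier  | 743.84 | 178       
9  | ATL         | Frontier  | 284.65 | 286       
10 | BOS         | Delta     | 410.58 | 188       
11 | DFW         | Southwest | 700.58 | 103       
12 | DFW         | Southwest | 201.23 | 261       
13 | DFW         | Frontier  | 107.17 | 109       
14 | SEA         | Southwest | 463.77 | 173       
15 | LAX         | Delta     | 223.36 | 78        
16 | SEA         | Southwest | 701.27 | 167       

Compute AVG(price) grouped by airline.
SELECT airline, AVG(price) as result
FROM flights
GROUP BY airline

Result:
  Delta: 564.78
  Frontier: 315.48
  Southwest: 516.71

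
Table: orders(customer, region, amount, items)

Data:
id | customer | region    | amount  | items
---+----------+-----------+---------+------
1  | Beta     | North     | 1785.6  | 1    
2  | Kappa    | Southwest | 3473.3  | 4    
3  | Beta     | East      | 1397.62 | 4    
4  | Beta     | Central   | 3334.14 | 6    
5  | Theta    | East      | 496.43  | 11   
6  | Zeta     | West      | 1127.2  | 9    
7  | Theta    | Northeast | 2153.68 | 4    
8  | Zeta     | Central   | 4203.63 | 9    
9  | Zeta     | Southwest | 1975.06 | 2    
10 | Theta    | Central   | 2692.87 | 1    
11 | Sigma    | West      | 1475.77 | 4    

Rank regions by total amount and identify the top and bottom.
SELECT region, SUM(amount)
FROM orders
GROUP BY region
ORDER BY SUM(amount)

All groups:
  North: 1785.60
  East: 1894.05
  Northeast: 2153.68
  West: 2602.97
  Southwest: 5448.36
  Central: 10230.64

Highest: Central (10230.64)
Lowest: North (1785.60)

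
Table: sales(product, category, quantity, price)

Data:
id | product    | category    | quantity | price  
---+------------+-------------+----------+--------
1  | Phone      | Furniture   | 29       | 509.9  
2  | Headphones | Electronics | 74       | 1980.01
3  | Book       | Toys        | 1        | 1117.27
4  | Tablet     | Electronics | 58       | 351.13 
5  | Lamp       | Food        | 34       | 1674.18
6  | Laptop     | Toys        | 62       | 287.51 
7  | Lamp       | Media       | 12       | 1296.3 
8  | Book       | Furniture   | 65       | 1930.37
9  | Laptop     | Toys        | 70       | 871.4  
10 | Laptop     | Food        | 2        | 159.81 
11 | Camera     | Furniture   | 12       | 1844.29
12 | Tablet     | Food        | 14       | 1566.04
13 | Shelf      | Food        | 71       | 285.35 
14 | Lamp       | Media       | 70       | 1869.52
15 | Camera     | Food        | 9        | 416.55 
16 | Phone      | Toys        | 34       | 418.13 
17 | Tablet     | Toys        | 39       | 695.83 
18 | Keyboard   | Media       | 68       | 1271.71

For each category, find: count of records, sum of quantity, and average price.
SELECT category,
       COUNT(*) as cnt,
       SUM(quantity) as total_quantity,
       AVG(price) as avg_price
FROM sales
GROUP BY category

Result:
  Electronics: 2 records, 132 total quantity, 1165.57 avg price
  Food: 5 records, 130 total quantity, 820.39 avg price
  Furniture: 3 records, 106 total quantity, 1428.19 avg price
  Media: 3 records, 150 total quantity, 1479.18 avg price
  Toys: 5 records, 206 total quantity, 678.03 avg price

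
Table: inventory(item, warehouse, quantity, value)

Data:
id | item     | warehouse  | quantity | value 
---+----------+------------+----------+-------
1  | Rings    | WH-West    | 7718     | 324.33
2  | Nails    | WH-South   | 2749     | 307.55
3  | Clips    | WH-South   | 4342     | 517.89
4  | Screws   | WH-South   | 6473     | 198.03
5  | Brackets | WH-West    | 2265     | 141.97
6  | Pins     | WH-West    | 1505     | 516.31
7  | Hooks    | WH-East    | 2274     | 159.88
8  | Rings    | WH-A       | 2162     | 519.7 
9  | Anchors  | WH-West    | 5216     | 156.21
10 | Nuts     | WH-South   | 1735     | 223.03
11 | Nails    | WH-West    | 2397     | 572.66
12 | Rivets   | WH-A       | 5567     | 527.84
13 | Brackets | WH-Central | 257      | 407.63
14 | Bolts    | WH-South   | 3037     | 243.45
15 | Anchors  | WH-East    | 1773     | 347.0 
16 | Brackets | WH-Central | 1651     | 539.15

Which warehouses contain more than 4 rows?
SELECT warehouse, COUNT(*) as cnt
FROM inventory
GROUP BY warehouse
HAVING COUNT(*) > 4

Result:
  WH-South: 5
  WH-West: 5

Note: HAVING filters groups after aggregation, WHERE filters rows before.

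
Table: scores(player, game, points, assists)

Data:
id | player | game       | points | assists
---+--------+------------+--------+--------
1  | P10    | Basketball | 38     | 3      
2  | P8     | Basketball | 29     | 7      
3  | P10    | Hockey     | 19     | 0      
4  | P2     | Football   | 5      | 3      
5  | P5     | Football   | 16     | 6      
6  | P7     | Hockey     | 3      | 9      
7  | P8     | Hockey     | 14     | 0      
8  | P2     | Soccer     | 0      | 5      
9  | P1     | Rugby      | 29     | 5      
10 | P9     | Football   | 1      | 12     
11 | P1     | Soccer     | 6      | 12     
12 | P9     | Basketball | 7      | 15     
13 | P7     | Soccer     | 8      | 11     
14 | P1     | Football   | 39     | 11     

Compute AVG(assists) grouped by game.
SELECT game, AVG(assists) as result
FROM scores
GROUP BY game

Result:
  Basketball: 8.33
  Football: 8.00
  Hockey: 3.00
  Rugby: 5.00
  Soccer: 9.33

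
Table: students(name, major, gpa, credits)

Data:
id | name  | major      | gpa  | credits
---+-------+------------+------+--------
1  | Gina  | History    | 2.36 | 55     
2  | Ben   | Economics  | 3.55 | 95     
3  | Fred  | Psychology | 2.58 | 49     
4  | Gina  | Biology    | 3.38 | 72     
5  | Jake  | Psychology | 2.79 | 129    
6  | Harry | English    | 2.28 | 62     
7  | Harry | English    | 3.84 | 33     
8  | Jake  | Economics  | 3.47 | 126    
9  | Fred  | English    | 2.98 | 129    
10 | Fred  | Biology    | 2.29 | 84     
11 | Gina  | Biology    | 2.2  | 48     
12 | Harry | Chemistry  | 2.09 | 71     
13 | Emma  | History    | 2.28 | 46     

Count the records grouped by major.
SELECT major, COUNT(*) as count
FROM students
GROUP BY major

Result:
  Biology: 3
  Chemistry: 1
  Economics: 2
  English: 3
  History: 2
  Psychology: 2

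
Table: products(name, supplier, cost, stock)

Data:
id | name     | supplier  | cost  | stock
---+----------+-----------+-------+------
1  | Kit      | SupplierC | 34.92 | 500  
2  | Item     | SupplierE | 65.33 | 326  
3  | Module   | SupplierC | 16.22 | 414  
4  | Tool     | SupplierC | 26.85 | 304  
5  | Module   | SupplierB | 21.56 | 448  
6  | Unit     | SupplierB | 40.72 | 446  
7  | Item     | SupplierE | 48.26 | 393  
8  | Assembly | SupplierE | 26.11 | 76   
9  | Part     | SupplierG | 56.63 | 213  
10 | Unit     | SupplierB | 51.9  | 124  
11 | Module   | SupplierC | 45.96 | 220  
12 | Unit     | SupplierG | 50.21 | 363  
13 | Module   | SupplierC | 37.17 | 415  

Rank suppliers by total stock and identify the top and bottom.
SELECT supplier, SUM(stock)
FROM products
GROUP BY supplier
ORDER BY SUM(stock)

All groups:
  SupplierG: 576
  SupplierE: 795
  SupplierB: 1018
  SupplierC: 1853

Highest: SupplierC (1853)
Lowest: SupplierG (576)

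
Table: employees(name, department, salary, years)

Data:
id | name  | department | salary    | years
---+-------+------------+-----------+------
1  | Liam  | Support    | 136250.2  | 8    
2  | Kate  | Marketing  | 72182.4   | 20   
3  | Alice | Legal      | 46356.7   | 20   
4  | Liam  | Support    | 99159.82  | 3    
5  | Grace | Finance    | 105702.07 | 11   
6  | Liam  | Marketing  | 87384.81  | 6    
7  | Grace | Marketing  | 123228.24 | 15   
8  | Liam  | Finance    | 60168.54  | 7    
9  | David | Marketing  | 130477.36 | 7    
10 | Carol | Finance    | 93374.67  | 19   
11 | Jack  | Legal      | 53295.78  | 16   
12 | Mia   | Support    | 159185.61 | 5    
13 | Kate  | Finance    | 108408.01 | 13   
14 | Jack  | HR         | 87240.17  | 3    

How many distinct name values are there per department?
SELECT department, COUNT(DISTINCT name)
FROM employees
GROUP BY department

Result:
  Finance: 4 distinct
  HR: 1 distinct
  Legal: 2 distinct
  Marketing: 4 distinct
  Support: 2 distinct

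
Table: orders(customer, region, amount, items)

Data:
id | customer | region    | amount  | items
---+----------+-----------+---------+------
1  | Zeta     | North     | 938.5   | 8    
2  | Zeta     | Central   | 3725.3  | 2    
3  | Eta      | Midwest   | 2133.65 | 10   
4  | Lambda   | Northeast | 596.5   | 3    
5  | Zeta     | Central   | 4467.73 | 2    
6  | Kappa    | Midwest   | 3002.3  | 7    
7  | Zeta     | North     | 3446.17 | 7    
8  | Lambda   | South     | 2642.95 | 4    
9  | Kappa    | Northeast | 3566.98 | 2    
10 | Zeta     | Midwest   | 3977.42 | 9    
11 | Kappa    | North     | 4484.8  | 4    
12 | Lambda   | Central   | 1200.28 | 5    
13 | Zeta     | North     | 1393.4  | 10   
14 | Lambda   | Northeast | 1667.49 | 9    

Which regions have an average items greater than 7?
SELECT region, AVG(items)
FROM orders
GROUP BY region
HAVING AVG(items) > 7

Result:
  Midwest: avg=8.67
  North: avg=7.25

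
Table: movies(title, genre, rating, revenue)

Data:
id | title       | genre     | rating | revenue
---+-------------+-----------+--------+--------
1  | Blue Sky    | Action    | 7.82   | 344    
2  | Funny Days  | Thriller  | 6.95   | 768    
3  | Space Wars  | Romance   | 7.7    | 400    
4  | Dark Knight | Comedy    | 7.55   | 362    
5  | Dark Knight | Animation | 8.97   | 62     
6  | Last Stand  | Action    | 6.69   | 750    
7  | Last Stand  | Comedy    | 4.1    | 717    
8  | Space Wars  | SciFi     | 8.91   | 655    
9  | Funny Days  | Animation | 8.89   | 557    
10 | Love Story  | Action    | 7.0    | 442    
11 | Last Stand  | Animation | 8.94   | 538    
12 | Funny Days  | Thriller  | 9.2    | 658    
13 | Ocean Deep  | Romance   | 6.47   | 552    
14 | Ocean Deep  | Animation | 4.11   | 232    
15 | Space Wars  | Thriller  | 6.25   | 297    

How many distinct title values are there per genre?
SELECT genre, COUNT(DISTINCT title)
FROM movies
GROUP BY genre

Result:
  Action: 3 distinct
  Animation: 4 distinct
  Comedy: 2 distinct
  Romance: 2 distinct
  SciFi: 1 distinct
  Thriller: 2 distinct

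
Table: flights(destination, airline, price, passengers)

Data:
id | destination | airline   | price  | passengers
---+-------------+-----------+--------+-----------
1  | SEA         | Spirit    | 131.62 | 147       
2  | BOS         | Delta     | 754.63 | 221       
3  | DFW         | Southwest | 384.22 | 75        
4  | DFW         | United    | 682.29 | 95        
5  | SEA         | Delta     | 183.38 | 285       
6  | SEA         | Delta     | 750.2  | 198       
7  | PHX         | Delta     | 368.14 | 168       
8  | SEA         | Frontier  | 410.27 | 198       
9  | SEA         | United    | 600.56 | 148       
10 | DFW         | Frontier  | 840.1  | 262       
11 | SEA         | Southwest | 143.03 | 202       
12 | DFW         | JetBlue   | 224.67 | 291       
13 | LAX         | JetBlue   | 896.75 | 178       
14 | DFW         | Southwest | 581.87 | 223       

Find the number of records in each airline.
SELECT airline, COUNT(*) as count
FROM flights
GROUP BY airline

Result:
  Delta: 4
  Frontier: 2
  JetBlue: 2
  Southwest: 3
  Spirit: 1
  United: 2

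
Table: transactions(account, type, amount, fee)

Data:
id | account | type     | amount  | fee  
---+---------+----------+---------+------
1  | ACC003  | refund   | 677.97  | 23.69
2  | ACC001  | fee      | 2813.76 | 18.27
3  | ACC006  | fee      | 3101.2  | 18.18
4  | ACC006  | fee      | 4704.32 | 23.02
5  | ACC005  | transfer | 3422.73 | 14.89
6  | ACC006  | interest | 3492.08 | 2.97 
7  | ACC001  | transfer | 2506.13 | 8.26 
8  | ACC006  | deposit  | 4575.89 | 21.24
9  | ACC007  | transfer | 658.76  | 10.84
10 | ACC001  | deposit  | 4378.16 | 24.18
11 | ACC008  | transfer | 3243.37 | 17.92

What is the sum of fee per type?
SELECT type, SUM(fee) as result
FROM transactions
GROUP BY type

Result:
  deposit: 45.42
  fee: 59.47
  interest: 2.97
  refund: 23.69
  transfer: 51.91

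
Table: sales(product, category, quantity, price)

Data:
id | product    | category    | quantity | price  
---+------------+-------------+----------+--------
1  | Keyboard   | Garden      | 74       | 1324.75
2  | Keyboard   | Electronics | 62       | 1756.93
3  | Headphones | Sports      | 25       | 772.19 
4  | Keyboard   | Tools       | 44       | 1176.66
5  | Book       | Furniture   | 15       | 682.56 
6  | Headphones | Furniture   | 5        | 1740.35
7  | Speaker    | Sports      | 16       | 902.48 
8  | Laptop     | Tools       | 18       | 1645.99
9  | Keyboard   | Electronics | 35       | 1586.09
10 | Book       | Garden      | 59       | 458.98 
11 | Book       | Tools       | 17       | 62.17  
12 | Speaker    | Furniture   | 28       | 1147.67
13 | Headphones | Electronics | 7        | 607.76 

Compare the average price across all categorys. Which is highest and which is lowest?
SELECT category, AVG(price)
FROM sales
GROUP BY category
ORDER BY AVG(price)

All groups:
  Sports: 837.34
  Garden: 891.87
  Tools: 961.61
  Furniture: 1190.19
  Electronics: 1316.93

Highest: Electronics (1316.93)
Lowest: Sports (837.34)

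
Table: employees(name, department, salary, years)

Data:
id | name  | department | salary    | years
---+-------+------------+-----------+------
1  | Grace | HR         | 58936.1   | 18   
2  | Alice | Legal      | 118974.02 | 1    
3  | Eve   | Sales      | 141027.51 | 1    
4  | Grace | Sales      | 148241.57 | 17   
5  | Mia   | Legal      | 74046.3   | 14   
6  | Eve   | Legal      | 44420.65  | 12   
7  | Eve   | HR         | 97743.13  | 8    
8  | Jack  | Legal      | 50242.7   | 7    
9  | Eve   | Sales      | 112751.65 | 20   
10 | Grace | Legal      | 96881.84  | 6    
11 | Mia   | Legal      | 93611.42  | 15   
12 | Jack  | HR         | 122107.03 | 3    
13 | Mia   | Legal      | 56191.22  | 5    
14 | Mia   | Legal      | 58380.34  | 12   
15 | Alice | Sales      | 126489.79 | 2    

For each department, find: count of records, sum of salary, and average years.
SELECT department,
       COUNT(*) as cnt,
       SUM(salary) as total_salary,
       AVG(years) as avg_years
FROM employees
GROUP BY department

Result:
  HR: 3 records, 278786.26 total salary, 9.67 avg years
  Legal: 8 records, 592748.49 total salary, 9.00 avg years
  Sales: 4 records, 528510.52 total salary, 10.00 avg years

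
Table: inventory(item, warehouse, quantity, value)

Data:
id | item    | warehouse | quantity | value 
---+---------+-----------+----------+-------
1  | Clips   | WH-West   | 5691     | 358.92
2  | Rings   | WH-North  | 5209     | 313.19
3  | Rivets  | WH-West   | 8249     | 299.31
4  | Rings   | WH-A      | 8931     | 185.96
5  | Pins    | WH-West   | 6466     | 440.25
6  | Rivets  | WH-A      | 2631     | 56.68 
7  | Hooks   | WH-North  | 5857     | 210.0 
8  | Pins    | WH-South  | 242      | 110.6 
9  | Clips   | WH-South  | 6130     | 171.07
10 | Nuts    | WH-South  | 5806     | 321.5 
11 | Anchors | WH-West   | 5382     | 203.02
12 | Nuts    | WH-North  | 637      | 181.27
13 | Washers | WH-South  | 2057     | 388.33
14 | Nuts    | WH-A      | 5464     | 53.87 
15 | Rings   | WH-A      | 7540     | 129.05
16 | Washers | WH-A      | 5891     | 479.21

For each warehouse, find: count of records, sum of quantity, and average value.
SELECT warehouse,
       COUNT(*) as cnt,
       SUM(quantity) as total_quantity,
       AVG(value) as avg_value
FROM inventory
GROUP BY warehouse

Result:
  WH-A: 5 records, 30457 total quantity, 180.95 avg value
  WH-North: 3 records, 11703 total quantity, 234.82 avg value
  WH-South: 4 records, 14235 total quantity, 247.88 avg value
  WH-West: 4 records, 25788 total quantity, 325.38 avg value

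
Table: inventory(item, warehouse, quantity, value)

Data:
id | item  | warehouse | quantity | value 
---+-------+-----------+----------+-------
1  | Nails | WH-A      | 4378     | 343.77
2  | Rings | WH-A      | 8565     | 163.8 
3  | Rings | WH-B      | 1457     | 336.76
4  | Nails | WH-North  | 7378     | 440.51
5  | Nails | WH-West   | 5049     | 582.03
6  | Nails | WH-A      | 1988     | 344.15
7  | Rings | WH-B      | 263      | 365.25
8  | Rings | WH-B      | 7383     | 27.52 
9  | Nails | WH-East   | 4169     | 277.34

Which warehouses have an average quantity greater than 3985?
SELECT warehouse, AVG(quantity)
FROM inventory
GROUP BY warehouse
HAVING AVG(quantity) > 3985

Result:
  WH-A: avg=4977.00
  WH-East: avg=4169.00
  WH-North: avg=7378.00
  WH-West: avg=5049.00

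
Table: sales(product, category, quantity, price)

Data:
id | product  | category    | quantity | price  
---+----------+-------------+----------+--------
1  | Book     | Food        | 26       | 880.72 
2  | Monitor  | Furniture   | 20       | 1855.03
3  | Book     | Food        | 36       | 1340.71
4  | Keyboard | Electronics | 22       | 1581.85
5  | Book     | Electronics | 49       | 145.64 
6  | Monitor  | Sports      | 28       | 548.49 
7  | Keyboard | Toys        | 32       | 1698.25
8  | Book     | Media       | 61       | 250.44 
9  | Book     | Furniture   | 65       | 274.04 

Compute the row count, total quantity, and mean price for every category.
SELECT category,
       COUNT(*) as cnt,
       SUM(quantity) as total_quantity,
       AVG(price) as avg_price
FROM sales
GROUP BY category

Result:
  Electronics: 2 records, 71 total quantity, 863.75 avg price
  Food: 2 records, 62 total quantity, 1110.72 avg price
  Furniture: 2 records, 85 total quantity, 1064.54 avg price
  Media: 1 records, 61 total quantity, 250.44 avg price
  Sports: 1 records, 28 total quantity, 548.49 avg price
  Toys: 1 records, 32 total quantity, 1698.25 avg price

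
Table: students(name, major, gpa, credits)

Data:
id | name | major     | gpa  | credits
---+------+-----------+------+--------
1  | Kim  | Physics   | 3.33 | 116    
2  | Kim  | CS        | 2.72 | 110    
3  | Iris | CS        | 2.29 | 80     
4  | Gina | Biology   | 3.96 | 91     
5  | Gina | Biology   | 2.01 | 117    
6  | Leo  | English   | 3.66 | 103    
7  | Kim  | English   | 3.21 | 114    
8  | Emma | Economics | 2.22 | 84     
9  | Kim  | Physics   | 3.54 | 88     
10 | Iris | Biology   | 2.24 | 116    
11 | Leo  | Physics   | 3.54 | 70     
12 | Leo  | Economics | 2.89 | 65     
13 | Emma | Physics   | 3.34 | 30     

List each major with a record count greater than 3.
SELECT major, COUNT(*) as cnt
FROM students
GROUP BY major
HAVING COUNT(*) > 3

Result:
  Physics: 4

Note: HAVING filters groups after aggregation, WHERE filters rows before.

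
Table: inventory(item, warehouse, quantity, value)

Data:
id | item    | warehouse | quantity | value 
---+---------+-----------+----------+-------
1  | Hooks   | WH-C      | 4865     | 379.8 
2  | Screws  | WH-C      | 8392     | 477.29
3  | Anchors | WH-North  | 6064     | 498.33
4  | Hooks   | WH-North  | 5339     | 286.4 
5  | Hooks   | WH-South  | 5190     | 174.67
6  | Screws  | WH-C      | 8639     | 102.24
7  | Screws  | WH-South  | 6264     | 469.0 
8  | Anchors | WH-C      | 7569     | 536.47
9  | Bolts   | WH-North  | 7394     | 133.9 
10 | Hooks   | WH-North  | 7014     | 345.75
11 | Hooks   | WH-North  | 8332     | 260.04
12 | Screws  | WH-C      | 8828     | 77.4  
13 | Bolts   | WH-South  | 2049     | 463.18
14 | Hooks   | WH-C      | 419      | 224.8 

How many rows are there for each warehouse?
SELECT warehouse, COUNT(*) as count
FROM inventory
GROUP BY warehouse

Result:
  WH-C: 6
  WH-North: 5
  WH-South: 3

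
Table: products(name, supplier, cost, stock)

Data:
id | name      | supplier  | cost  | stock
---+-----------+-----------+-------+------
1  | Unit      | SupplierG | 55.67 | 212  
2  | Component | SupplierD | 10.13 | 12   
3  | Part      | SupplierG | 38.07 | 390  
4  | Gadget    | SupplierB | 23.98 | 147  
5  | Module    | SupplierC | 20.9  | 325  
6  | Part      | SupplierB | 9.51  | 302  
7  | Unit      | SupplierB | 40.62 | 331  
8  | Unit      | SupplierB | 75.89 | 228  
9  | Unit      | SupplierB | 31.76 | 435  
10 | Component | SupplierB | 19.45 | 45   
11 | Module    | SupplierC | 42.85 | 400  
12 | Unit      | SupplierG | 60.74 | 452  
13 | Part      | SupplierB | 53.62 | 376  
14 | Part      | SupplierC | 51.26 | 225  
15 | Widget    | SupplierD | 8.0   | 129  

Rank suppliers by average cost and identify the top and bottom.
SELECT supplier, AVG(cost)
FROM products
GROUP BY supplier
ORDER BY AVG(cost)

All groups:
  SupplierD: 9.07
  SupplierB: 36.40
  SupplierC: 38.34
  SupplierG: 51.49

Highest: SupplierG (51.49)
Lowest: SupplierD (9.07)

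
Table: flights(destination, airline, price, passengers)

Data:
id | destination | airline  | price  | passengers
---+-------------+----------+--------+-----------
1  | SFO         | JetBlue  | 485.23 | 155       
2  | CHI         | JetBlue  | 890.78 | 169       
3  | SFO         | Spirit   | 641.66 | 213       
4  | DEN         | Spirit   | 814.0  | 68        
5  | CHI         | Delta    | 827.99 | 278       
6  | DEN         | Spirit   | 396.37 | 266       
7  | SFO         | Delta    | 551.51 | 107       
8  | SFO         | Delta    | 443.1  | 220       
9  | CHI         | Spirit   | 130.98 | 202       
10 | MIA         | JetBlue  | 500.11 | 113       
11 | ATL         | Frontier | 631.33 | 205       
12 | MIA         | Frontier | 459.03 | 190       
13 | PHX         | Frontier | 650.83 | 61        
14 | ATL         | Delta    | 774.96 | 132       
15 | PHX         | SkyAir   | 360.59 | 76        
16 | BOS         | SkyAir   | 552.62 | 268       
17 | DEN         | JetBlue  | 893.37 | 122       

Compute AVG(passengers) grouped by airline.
SELECT airline, AVG(passengers) as result
FROM flights
GROUP BY airline

Result:
  Delta: 184.25
  Frontier: 152.00
  JetBlue: 139.75
  SkyAir: 172.00
  Spirit: 187.25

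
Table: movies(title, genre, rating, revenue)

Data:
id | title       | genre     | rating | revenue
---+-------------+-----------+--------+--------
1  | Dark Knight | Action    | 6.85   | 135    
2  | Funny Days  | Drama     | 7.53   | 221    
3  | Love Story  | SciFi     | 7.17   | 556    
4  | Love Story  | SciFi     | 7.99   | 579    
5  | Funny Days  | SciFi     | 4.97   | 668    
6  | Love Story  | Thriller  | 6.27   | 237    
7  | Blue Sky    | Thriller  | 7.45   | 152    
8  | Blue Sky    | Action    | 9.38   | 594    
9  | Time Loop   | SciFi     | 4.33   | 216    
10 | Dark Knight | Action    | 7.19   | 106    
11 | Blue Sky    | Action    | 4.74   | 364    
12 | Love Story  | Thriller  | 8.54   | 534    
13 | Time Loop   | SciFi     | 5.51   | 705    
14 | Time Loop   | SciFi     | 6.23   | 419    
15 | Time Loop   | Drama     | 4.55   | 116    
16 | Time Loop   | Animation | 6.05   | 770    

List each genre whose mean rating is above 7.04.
SELECT genre, AVG(rating)
FROM movies
GROUP BY genre
HAVING AVG(rating) > 7.04

Result:
  Thriller: avg=7.42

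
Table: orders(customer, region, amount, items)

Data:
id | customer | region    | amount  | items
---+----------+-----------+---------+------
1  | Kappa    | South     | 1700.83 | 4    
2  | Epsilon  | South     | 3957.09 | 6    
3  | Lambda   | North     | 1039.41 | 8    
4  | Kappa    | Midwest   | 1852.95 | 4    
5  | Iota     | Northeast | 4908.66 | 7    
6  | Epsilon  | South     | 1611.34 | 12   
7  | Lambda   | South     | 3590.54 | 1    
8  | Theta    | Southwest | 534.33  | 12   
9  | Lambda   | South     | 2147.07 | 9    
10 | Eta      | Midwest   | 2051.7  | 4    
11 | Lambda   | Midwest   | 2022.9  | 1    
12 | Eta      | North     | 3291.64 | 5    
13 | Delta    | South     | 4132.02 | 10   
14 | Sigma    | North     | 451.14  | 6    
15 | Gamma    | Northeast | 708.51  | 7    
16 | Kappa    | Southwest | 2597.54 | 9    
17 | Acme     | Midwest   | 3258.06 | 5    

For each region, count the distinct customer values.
SELECT region, COUNT(DISTINCT customer)
FROM orders
GROUP BY region

Result:
  Midwest: 4 distinct
  North: 3 distinct
  Northeast: 2 distinct
  South: 4 distinct
  Southwest: 2 distinct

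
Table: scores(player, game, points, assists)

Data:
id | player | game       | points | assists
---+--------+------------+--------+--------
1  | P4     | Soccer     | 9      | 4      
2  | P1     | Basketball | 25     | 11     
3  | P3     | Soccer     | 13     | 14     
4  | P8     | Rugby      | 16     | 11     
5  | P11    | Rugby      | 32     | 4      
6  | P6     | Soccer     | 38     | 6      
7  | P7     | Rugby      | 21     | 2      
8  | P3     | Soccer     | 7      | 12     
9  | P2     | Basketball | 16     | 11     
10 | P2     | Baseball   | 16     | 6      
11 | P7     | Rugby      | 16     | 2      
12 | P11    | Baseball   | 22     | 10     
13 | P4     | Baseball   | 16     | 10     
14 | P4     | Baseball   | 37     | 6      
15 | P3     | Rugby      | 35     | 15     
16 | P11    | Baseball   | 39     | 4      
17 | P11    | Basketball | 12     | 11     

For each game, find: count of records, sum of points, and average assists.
SELECT game,
       COUNT(*) as cnt,
       SUM(points) as total_points,
       AVG(assists) as avg_assists
FROM scores
GROUP BY game

Result:
  Baseball: 5 records, 130 total points, 7.20 avg assists
  Basketball: 3 records, 53 total points, 11.00 avg assists
  Rugby: 5 records, 120 total points, 6.80 avg assists
  Soccer: 4 records, 67 total points, 9.00 avg assists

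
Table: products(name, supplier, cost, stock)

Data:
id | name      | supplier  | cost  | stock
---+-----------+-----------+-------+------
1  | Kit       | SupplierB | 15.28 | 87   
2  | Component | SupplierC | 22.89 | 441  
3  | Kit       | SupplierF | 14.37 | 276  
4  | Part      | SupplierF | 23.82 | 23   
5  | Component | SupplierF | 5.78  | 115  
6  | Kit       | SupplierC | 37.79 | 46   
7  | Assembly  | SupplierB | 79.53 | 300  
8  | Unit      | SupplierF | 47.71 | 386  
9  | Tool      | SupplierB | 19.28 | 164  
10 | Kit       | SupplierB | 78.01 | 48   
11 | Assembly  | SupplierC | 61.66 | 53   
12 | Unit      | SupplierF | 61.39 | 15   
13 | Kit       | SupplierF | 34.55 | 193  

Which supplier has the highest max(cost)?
SELECT supplier, MAX(cost) as val
FROM products
GROUP BY supplier
ORDER BY val DESC
LIMIT 1

Result: SupplierB with max(cost) = 79.53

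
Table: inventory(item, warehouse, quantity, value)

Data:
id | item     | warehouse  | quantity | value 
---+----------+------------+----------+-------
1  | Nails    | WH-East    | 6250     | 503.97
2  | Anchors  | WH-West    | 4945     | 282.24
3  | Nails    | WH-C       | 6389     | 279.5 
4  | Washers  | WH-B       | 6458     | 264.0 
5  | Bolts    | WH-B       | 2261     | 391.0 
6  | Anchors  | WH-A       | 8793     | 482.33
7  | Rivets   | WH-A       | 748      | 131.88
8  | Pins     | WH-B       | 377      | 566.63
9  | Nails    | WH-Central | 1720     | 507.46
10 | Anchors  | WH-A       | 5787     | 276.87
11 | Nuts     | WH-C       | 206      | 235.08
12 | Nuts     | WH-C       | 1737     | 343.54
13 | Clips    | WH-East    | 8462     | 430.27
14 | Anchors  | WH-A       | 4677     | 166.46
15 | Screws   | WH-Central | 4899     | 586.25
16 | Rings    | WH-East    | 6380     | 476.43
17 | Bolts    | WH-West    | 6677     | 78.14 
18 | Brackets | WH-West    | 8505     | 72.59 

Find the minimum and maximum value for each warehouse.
SELECT warehouse, MIN(value), MAX(value)
FROM inventory
GROUP BY warehouse

Result:
  WH-A: min=131.88, max=482.33
  WH-B: min=264.00, max=566.63
  WH-C: min=235.08, max=343.54
  WH-Central: min=507.46, max=586.25
  WH-East: min=430.27, max=503.97
  WH-West: min=72.59, max=282.24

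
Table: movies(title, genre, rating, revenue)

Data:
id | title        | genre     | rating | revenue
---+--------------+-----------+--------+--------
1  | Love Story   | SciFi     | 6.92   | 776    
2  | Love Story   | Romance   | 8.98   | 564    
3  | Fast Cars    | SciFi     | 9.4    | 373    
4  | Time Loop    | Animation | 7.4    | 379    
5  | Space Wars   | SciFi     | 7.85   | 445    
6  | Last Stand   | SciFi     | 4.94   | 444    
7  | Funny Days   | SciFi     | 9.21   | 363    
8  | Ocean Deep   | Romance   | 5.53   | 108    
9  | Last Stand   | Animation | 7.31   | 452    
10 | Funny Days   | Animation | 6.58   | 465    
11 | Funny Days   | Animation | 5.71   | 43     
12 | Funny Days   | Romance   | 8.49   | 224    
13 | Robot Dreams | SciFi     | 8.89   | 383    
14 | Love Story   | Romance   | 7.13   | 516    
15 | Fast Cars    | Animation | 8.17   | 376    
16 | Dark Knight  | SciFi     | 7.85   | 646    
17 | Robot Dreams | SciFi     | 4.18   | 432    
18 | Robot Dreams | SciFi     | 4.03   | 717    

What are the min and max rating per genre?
SELECT genre, MIN(rating), MAX(rating)
FROM movies
GROUP BY genre

Result:
  Animation: min=5.71, max=8.17
  Romance: min=5.53, max=8.98
  SciFi: min=4.03, max=9.40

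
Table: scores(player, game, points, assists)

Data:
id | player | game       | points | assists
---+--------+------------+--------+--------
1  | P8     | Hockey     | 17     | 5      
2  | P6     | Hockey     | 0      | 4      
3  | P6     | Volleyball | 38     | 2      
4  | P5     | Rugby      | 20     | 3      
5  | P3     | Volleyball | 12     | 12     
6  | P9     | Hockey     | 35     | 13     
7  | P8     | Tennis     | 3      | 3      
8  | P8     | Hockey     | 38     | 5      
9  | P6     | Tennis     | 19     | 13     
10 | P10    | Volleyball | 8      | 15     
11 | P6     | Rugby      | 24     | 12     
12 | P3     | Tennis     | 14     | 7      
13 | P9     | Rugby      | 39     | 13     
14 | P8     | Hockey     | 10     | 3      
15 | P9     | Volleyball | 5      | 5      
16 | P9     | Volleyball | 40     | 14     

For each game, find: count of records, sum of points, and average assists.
SELECT game,
       COUNT(*) as cnt,
       SUM(points) as total_points,
       AVG(assists) as avg_assists
FROM scores
GROUP BY game

Result:
  Hockey: 5 records, 100 total points, 6.00 avg assists
  Rugby: 3 records, 83 total points, 9.33 avg assists
  Tennis: 3 records, 36 total points, 7.67 avg assists
  Volleyball: 5 records, 103 total points, 9.60 avg assists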